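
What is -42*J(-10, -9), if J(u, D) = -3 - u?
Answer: -294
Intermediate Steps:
-42*J(-10, -9) = -42*(-3 - 1*(-10)) = -42*(-3 + 10) = -42*7 = -294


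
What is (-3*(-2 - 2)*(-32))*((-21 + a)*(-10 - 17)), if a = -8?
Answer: -300672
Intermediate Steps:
(-3*(-2 - 2)*(-32))*((-21 + a)*(-10 - 17)) = (-3*(-2 - 2)*(-32))*((-21 - 8)*(-10 - 17)) = (-3*(-4)*(-32))*(-29*(-27)) = (12*(-32))*783 = -384*783 = -300672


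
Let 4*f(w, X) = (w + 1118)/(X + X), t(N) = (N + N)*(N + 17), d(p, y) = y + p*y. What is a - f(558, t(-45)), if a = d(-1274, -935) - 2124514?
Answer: -4708665779/5040 ≈ -9.3426e+5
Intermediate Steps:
t(N) = 2*N*(17 + N) (t(N) = (2*N)*(17 + N) = 2*N*(17 + N))
f(w, X) = (1118 + w)/(8*X) (f(w, X) = ((w + 1118)/(X + X))/4 = ((1118 + w)/((2*X)))/4 = ((1118 + w)*(1/(2*X)))/4 = ((1118 + w)/(2*X))/4 = (1118 + w)/(8*X))
a = -934259 (a = -935*(1 - 1274) - 2124514 = -935*(-1273) - 2124514 = 1190255 - 2124514 = -934259)
a - f(558, t(-45)) = -934259 - (1118 + 558)/(8*(2*(-45)*(17 - 45))) = -934259 - 1676/(8*(2*(-45)*(-28))) = -934259 - 1676/(8*2520) = -934259 - 1*419/5040 = -934259 - 419/5040 = -4708665779/5040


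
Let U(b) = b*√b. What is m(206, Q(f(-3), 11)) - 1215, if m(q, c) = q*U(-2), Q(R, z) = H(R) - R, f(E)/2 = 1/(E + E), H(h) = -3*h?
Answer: -1215 - 412*I*√2 ≈ -1215.0 - 582.66*I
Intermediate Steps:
U(b) = b^(3/2)
f(E) = 1/E (f(E) = 2/(E + E) = 2/((2*E)) = 2*(1/(2*E)) = 1/E)
Q(R, z) = -4*R (Q(R, z) = -3*R - R = -4*R)
m(q, c) = -2*I*q*√2 (m(q, c) = q*(-2)^(3/2) = q*(-2*I*√2) = -2*I*q*√2)
m(206, Q(f(-3), 11)) - 1215 = -2*I*206*√2 - 1215 = -412*I*√2 - 1215 = -1215 - 412*I*√2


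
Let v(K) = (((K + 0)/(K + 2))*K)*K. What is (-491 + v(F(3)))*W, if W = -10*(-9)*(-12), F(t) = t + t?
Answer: 501120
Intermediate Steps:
F(t) = 2*t
v(K) = K³/(2 + K) (v(K) = ((K/(2 + K))*K)*K = (K²/(2 + K))*K = K³/(2 + K))
W = -1080 (W = 90*(-12) = -1080)
(-491 + v(F(3)))*W = (-491 + (2*3)³/(2 + 2*3))*(-1080) = (-491 + 6³/(2 + 6))*(-1080) = (-491 + 216/8)*(-1080) = (-491 + 216*(⅛))*(-1080) = (-491 + 27)*(-1080) = -464*(-1080) = 501120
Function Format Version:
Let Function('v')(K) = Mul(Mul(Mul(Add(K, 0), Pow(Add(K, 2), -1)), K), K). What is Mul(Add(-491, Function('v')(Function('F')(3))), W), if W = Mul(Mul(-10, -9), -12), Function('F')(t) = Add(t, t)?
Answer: 501120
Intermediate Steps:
Function('F')(t) = Mul(2, t)
Function('v')(K) = Mul(Pow(K, 3), Pow(Add(2, K), -1)) (Function('v')(K) = Mul(Mul(Mul(K, Pow(Add(2, K), -1)), K), K) = Mul(Mul(Pow(K, 2), Pow(Add(2, K), -1)), K) = Mul(Pow(K, 3), Pow(Add(2, K), -1)))
W = -1080 (W = Mul(90, -12) = -1080)
Mul(Add(-491, Function('v')(Function('F')(3))), W) = Mul(Add(-491, Mul(Pow(Mul(2, 3), 3), Pow(Add(2, Mul(2, 3)), -1))), -1080) = Mul(Add(-491, Mul(Pow(6, 3), Pow(Add(2, 6), -1))), -1080) = Mul(Add(-491, Mul(216, Pow(8, -1))), -1080) = Mul(Add(-491, Mul(216, Rational(1, 8))), -1080) = Mul(Add(-491, 27), -1080) = Mul(-464, -1080) = 501120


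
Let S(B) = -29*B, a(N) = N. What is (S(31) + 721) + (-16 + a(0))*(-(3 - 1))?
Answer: -146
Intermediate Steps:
(S(31) + 721) + (-16 + a(0))*(-(3 - 1)) = (-29*31 + 721) + (-16 + 0)*(-(3 - 1)) = (-899 + 721) - (-16)*2 = -178 - 16*(-2) = -178 + 32 = -146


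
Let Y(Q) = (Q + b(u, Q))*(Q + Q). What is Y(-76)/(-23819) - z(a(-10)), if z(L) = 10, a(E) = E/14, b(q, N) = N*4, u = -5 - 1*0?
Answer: -295950/23819 ≈ -12.425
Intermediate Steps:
u = -5 (u = -5 + 0 = -5)
b(q, N) = 4*N
a(E) = E/14 (a(E) = E*(1/14) = E/14)
Y(Q) = 10*Q² (Y(Q) = (Q + 4*Q)*(Q + Q) = (5*Q)*(2*Q) = 10*Q²)
Y(-76)/(-23819) - z(a(-10)) = (10*(-76)²)/(-23819) - 1*10 = (10*5776)*(-1/23819) - 10 = 57760*(-1/23819) - 10 = -57760/23819 - 10 = -295950/23819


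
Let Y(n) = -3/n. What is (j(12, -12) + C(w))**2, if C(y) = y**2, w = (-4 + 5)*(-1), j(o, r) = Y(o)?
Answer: 9/16 ≈ 0.56250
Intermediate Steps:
j(o, r) = -3/o
w = -1 (w = 1*(-1) = -1)
(j(12, -12) + C(w))**2 = (-3/12 + (-1)**2)**2 = (-3*1/12 + 1)**2 = (-1/4 + 1)**2 = (3/4)**2 = 9/16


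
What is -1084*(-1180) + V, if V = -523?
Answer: 1278597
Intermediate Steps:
-1084*(-1180) + V = -1084*(-1180) - 523 = 1279120 - 523 = 1278597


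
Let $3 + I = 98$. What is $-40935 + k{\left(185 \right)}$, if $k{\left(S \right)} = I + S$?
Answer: $-40655$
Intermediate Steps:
$I = 95$ ($I = -3 + 98 = 95$)
$k{\left(S \right)} = 95 + S$
$-40935 + k{\left(185 \right)} = -40935 + \left(95 + 185\right) = -40935 + 280 = -40655$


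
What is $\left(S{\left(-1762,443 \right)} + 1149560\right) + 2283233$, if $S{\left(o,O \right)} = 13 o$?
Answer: $3409887$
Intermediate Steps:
$\left(S{\left(-1762,443 \right)} + 1149560\right) + 2283233 = \left(13 \left(-1762\right) + 1149560\right) + 2283233 = \left(-22906 + 1149560\right) + 2283233 = 1126654 + 2283233 = 3409887$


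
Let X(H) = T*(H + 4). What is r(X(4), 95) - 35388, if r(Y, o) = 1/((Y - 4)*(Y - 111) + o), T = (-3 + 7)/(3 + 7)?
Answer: -160343003/4531 ≈ -35388.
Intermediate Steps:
T = ⅖ (T = 4/10 = 4*(⅒) = ⅖ ≈ 0.40000)
X(H) = 8/5 + 2*H/5 (X(H) = 2*(H + 4)/5 = 2*(4 + H)/5 = 8/5 + 2*H/5)
r(Y, o) = 1/(o + (-111 + Y)*(-4 + Y)) (r(Y, o) = 1/((-4 + Y)*(-111 + Y) + o) = 1/((-111 + Y)*(-4 + Y) + o) = 1/(o + (-111 + Y)*(-4 + Y)))
r(X(4), 95) - 35388 = 1/(444 + 95 + (8/5 + (⅖)*4)² - 115*(8/5 + (⅖)*4)) - 35388 = 1/(444 + 95 + (8/5 + 8/5)² - 115*(8/5 + 8/5)) - 35388 = 1/(444 + 95 + (16/5)² - 115*16/5) - 35388 = 1/(444 + 95 + 256/25 - 368) - 35388 = 1/(4531/25) - 35388 = 25/4531 - 35388 = -160343003/4531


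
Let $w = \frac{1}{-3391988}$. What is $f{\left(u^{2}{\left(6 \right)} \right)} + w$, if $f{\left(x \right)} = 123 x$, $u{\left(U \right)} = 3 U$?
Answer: $\frac{135177505775}{3391988} \approx 39852.0$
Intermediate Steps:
$w = - \frac{1}{3391988} \approx -2.9481 \cdot 10^{-7}$
$f{\left(u^{2}{\left(6 \right)} \right)} + w = 123 \left(3 \cdot 6\right)^{2} - \frac{1}{3391988} = 123 \cdot 18^{2} - \frac{1}{3391988} = 123 \cdot 324 - \frac{1}{3391988} = 39852 - \frac{1}{3391988} = \frac{135177505775}{3391988}$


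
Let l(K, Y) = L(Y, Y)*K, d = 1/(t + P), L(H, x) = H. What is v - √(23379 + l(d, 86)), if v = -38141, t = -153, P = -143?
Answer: -38141 - √128021813/74 ≈ -38294.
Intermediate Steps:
d = -1/296 (d = 1/(-153 - 143) = 1/(-296) = -1/296 ≈ -0.0033784)
l(K, Y) = K*Y (l(K, Y) = Y*K = K*Y)
v - √(23379 + l(d, 86)) = -38141 - √(23379 - 1/296*86) = -38141 - √(23379 - 43/148) = -38141 - √(3460049/148) = -38141 - √128021813/74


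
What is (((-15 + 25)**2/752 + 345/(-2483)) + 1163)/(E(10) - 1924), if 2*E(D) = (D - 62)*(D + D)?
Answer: -542890267/1140868976 ≈ -0.47586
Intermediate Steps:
E(D) = D*(-62 + D) (E(D) = ((D - 62)*(D + D))/2 = ((-62 + D)*(2*D))/2 = (2*D*(-62 + D))/2 = D*(-62 + D))
(((-15 + 25)**2/752 + 345/(-2483)) + 1163)/(E(10) - 1924) = (((-15 + 25)**2/752 + 345/(-2483)) + 1163)/(10*(-62 + 10) - 1924) = ((10**2*(1/752) + 345*(-1/2483)) + 1163)/(10*(-52) - 1924) = ((100*(1/752) - 345/2483) + 1163)/(-520 - 1924) = ((25/188 - 345/2483) + 1163)/(-2444) = (-2785/466804 + 1163)*(-1/2444) = (542890267/466804)*(-1/2444) = -542890267/1140868976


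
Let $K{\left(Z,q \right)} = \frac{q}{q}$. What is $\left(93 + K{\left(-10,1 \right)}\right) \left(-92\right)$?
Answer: $-8648$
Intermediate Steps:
$K{\left(Z,q \right)} = 1$
$\left(93 + K{\left(-10,1 \right)}\right) \left(-92\right) = \left(93 + 1\right) \left(-92\right) = 94 \left(-92\right) = -8648$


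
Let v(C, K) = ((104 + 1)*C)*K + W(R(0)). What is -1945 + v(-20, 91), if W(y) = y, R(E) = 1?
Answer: -193044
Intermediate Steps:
v(C, K) = 1 + 105*C*K (v(C, K) = ((104 + 1)*C)*K + 1 = (105*C)*K + 1 = 105*C*K + 1 = 1 + 105*C*K)
-1945 + v(-20, 91) = -1945 + (1 + 105*(-20)*91) = -1945 + (1 - 191100) = -1945 - 191099 = -193044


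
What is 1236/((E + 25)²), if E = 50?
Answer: 412/1875 ≈ 0.21973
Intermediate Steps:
1236/((E + 25)²) = 1236/((50 + 25)²) = 1236/(75²) = 1236/5625 = 1236*(1/5625) = 412/1875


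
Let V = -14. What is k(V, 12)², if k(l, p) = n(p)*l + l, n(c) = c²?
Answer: 4120900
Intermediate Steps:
k(l, p) = l + l*p² (k(l, p) = p²*l + l = l*p² + l = l + l*p²)
k(V, 12)² = (-14*(1 + 12²))² = (-14*(1 + 144))² = (-14*145)² = (-2030)² = 4120900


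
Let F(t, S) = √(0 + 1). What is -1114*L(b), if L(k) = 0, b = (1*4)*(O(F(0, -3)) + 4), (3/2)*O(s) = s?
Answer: 0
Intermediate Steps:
F(t, S) = 1 (F(t, S) = √1 = 1)
O(s) = 2*s/3
b = 56/3 (b = (1*4)*((⅔)*1 + 4) = 4*(⅔ + 4) = 4*(14/3) = 56/3 ≈ 18.667)
-1114*L(b) = -1114*0 = 0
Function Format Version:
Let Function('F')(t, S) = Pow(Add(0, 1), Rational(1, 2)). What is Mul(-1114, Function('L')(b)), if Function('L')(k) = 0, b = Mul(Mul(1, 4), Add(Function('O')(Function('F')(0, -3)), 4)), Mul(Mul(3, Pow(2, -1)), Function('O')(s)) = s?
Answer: 0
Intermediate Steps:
Function('F')(t, S) = 1 (Function('F')(t, S) = Pow(1, Rational(1, 2)) = 1)
Function('O')(s) = Mul(Rational(2, 3), s)
b = Rational(56, 3) (b = Mul(Mul(1, 4), Add(Mul(Rational(2, 3), 1), 4)) = Mul(4, Add(Rational(2, 3), 4)) = Mul(4, Rational(14, 3)) = Rational(56, 3) ≈ 18.667)
Mul(-1114, Function('L')(b)) = Mul(-1114, 0) = 0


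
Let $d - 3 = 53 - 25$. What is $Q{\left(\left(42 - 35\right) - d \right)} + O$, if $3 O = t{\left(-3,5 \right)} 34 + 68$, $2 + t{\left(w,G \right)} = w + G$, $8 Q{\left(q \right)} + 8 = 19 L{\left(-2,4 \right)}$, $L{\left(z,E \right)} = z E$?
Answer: $\frac{8}{3} \approx 2.6667$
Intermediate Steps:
$d = 31$ ($d = 3 + \left(53 - 25\right) = 3 + 28 = 31$)
$L{\left(z,E \right)} = E z$
$Q{\left(q \right)} = -20$ ($Q{\left(q \right)} = -1 + \frac{19 \cdot 4 \left(-2\right)}{8} = -1 + \frac{19 \left(-8\right)}{8} = -1 + \frac{1}{8} \left(-152\right) = -1 - 19 = -20$)
$t{\left(w,G \right)} = -2 + G + w$ ($t{\left(w,G \right)} = -2 + \left(w + G\right) = -2 + \left(G + w\right) = -2 + G + w$)
$O = \frac{68}{3}$ ($O = \frac{\left(-2 + 5 - 3\right) 34 + 68}{3} = \frac{0 \cdot 34 + 68}{3} = \frac{0 + 68}{3} = \frac{1}{3} \cdot 68 = \frac{68}{3} \approx 22.667$)
$Q{\left(\left(42 - 35\right) - d \right)} + O = -20 + \frac{68}{3} = \frac{8}{3}$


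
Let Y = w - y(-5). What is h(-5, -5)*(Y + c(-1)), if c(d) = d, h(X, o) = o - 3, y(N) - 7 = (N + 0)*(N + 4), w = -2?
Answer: 120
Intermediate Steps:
y(N) = 7 + N*(4 + N) (y(N) = 7 + (N + 0)*(N + 4) = 7 + N*(4 + N))
h(X, o) = -3 + o
Y = -14 (Y = -2 - (7 + (-5)² + 4*(-5)) = -2 - (7 + 25 - 20) = -2 - 1*12 = -2 - 12 = -14)
h(-5, -5)*(Y + c(-1)) = (-3 - 5)*(-14 - 1) = -8*(-15) = 120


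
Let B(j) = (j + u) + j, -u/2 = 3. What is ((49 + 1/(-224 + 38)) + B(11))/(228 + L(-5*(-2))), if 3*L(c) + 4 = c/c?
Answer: 12089/42222 ≈ 0.28632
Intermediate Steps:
u = -6 (u = -2*3 = -6)
B(j) = -6 + 2*j (B(j) = (j - 6) + j = (-6 + j) + j = -6 + 2*j)
L(c) = -1 (L(c) = -4/3 + (c/c)/3 = -4/3 + (⅓)*1 = -4/3 + ⅓ = -1)
((49 + 1/(-224 + 38)) + B(11))/(228 + L(-5*(-2))) = ((49 + 1/(-224 + 38)) + (-6 + 2*11))/(228 - 1) = ((49 + 1/(-186)) + (-6 + 22))/227 = ((49 - 1/186) + 16)*(1/227) = (9113/186 + 16)*(1/227) = (12089/186)*(1/227) = 12089/42222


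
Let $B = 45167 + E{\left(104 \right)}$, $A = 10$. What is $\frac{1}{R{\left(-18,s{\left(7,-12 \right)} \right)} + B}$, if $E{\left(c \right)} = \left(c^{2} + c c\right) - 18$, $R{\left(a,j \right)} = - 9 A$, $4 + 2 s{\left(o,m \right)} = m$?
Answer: $\frac{1}{66691} \approx 1.4995 \cdot 10^{-5}$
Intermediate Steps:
$s{\left(o,m \right)} = -2 + \frac{m}{2}$
$R{\left(a,j \right)} = -90$ ($R{\left(a,j \right)} = \left(-9\right) 10 = -90$)
$E{\left(c \right)} = -18 + 2 c^{2}$ ($E{\left(c \right)} = \left(c^{2} + c^{2}\right) - 18 = 2 c^{2} - 18 = -18 + 2 c^{2}$)
$B = 66781$ ($B = 45167 - \left(18 - 2 \cdot 104^{2}\right) = 45167 + \left(-18 + 2 \cdot 10816\right) = 45167 + \left(-18 + 21632\right) = 45167 + 21614 = 66781$)
$\frac{1}{R{\left(-18,s{\left(7,-12 \right)} \right)} + B} = \frac{1}{-90 + 66781} = \frac{1}{66691}$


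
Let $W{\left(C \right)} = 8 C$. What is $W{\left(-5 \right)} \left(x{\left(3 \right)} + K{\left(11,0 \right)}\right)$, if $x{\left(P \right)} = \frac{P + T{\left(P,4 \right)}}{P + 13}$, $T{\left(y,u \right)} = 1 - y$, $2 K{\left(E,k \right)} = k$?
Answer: $- \frac{5}{2} \approx -2.5$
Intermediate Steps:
$K{\left(E,k \right)} = \frac{k}{2}$
$x{\left(P \right)} = \frac{1}{13 + P}$ ($x{\left(P \right)} = \frac{P - \left(-1 + P\right)}{P + 13} = 1 \frac{1}{13 + P} = \frac{1}{13 + P}$)
$W{\left(-5 \right)} \left(x{\left(3 \right)} + K{\left(11,0 \right)}\right) = 8 \left(-5\right) \left(\frac{1}{13 + 3} + \frac{1}{2} \cdot 0\right) = - 40 \left(\frac{1}{16} + 0\right) = \left(-40\right) \frac{1}{16} = - \frac{5}{2}$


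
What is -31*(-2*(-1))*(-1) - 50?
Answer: 12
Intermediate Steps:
-31*(-2*(-1))*(-1) - 50 = -62*(-1) - 50 = -31*(-2) - 50 = 62 - 50 = 12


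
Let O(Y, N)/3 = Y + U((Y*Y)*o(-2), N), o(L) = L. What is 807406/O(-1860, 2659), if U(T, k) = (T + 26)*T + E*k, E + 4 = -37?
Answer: 807406/143625445889763 ≈ 5.6216e-9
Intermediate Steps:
E = -41 (E = -4 - 37 = -41)
U(T, k) = -41*k + T*(26 + T) (U(T, k) = (T + 26)*T - 41*k = (26 + T)*T - 41*k = T*(26 + T) - 41*k = -41*k + T*(26 + T))
O(Y, N) = -156*Y² - 123*N + 3*Y + 12*Y⁴ (O(Y, N) = 3*(Y + (((Y*Y)*(-2))² - 41*N + 26*((Y*Y)*(-2)))) = 3*(Y + ((Y²*(-2))² - 41*N + 26*(Y²*(-2)))) = 3*(Y + ((-2*Y²)² - 41*N + 26*(-2*Y²))) = 3*(Y + (4*Y⁴ - 41*N - 52*Y²)) = 3*(Y + (-52*Y² - 41*N + 4*Y⁴)) = 3*(Y - 52*Y² - 41*N + 4*Y⁴) = -156*Y² - 123*N + 3*Y + 12*Y⁴)
807406/O(-1860, 2659) = 807406/(-156*(-1860)² - 123*2659 + 3*(-1860) + 12*(-1860)⁴) = 807406/(-156*3459600 - 327057 - 5580 + 12*11968832160000) = 807406/(-539697600 - 327057 - 5580 + 143625985920000) = 807406/143625445889763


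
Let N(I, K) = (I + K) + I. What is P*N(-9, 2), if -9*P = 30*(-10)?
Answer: -1600/3 ≈ -533.33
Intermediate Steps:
N(I, K) = K + 2*I
P = 100/3 (P = -10*(-10)/3 = -⅑*(-300) = 100/3 ≈ 33.333)
P*N(-9, 2) = 100*(2 + 2*(-9))/3 = 100*(2 - 18)/3 = (100/3)*(-16) = -1600/3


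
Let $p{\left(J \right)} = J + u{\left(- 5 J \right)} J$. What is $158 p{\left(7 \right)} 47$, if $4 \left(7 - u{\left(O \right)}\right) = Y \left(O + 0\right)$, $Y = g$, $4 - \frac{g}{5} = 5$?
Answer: $- \frac{3716713}{2} \approx -1.8584 \cdot 10^{6}$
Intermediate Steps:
$g = -5$ ($g = 20 - 25 = -5$)
$Y = -5$
$u{\left(O \right)} = 7 + \frac{5 O}{4}$ ($u{\left(O \right)} = 7 - \frac{\left(-5\right) \left(O + 0\right)}{4} = 7 - \frac{\left(-5\right) O}{4} = 7 + \frac{5 O}{4}$)
$p{\left(J \right)} = J + J \left(7 - \frac{25 J}{4}\right)$ ($p{\left(J \right)} = J + \left(7 + \frac{5 \left(- 5 J\right)}{4}\right) J = J + \left(7 - \frac{25 J}{4}\right) J = J + J \left(7 - \frac{25 J}{4}\right)$)
$158 p{\left(7 \right)} 47 = 158 \cdot \frac{1}{4} \cdot 7 \left(32 - 175\right) 47 = 158 \cdot \frac{1}{4} \cdot 7 \left(-143\right) 47 = 158 \left(- \frac{1001}{4}\right) 47 = \left(- \frac{79079}{2}\right) 47 = - \frac{3716713}{2}$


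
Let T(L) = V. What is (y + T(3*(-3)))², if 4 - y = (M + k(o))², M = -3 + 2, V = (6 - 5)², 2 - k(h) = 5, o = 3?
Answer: 121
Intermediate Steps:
k(h) = -3 (k(h) = 2 - 1*5 = 2 - 5 = -3)
V = 1 (V = 1² = 1)
T(L) = 1
M = -1
y = -12 (y = 4 - (-1 - 3)² = 4 - 1*(-4)² = 4 - 1*16 = 4 - 16 = -12)
(y + T(3*(-3)))² = (-12 + 1)² = (-11)² = 121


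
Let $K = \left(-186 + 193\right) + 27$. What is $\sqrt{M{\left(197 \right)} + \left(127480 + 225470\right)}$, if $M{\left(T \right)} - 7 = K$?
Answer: $\sqrt{352991} \approx 594.13$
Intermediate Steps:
$K = 34$ ($K = 7 + 27 = 34$)
$M{\left(T \right)} = 41$ ($M{\left(T \right)} = 7 + 34 = 41$)
$\sqrt{M{\left(197 \right)} + \left(127480 + 225470\right)} = \sqrt{41 + \left(127480 + 225470\right)} = \sqrt{41 + 352950} = \sqrt{352991}$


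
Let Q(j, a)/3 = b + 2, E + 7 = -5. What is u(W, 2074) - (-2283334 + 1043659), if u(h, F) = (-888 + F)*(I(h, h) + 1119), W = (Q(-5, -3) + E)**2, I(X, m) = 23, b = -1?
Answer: 2594087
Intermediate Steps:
E = -12 (E = -7 - 5 = -12)
Q(j, a) = 3 (Q(j, a) = 3*(-1 + 2) = 3*1 = 3)
W = 81 (W = (3 - 12)**2 = (-9)**2 = 81)
u(h, F) = -1014096 + 1142*F (u(h, F) = (-888 + F)*(23 + 1119) = (-888 + F)*1142 = -1014096 + 1142*F)
u(W, 2074) - (-2283334 + 1043659) = (-1014096 + 1142*2074) - (-2283334 + 1043659) = (-1014096 + 2368508) - 1*(-1239675) = 1354412 + 1239675 = 2594087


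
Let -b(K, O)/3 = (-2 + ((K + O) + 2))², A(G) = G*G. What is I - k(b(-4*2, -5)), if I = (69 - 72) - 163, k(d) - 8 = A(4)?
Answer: -190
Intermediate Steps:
A(G) = G²
b(K, O) = -3*(K + O)² (b(K, O) = -3*(-2 + ((K + O) + 2))² = -3*(-2 + (2 + K + O))² = -3*(K + O)²)
k(d) = 24 (k(d) = 8 + 4² = 8 + 16 = 24)
I = -166 (I = -3 - 163 = -166)
I - k(b(-4*2, -5)) = -166 - 1*24 = -166 - 24 = -190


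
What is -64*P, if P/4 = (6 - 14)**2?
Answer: -16384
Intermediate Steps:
P = 256 (P = 4*(6 - 14)**2 = 4*(-8)**2 = 4*64 = 256)
-64*P = -64*256 = -16384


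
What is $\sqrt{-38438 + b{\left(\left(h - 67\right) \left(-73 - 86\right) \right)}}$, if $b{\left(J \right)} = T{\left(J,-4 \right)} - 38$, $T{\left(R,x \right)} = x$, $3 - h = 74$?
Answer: $4 i \sqrt{2405} \approx 196.16 i$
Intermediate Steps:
$h = -71$ ($h = 3 - 74 = -71$)
$b{\left(J \right)} = -42$ ($b{\left(J \right)} = -4 - 38 = -42$)
$\sqrt{-38438 + b{\left(\left(h - 67\right) \left(-73 - 86\right) \right)}} = \sqrt{-38438 - 42} = \sqrt{-38480} = 4 i \sqrt{2405}$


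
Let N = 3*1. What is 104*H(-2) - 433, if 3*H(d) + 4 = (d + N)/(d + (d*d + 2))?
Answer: -563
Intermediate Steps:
N = 3
H(d) = -4/3 + (3 + d)/(3*(2 + d + d²)) (H(d) = -4/3 + ((d + 3)/(d + (d*d + 2)))/3 = -4/3 + ((3 + d)/(d + (d² + 2)))/3 = -4/3 + ((3 + d)/(d + (2 + d²)))/3 = -4/3 + ((3 + d)/(2 + d + d²))/3 = -4/3 + (3 + d)/(3*(2 + d + d²)))
104*H(-2) - 433 = 104*((-5/3 - 1*(-2) - 4/3*(-2)²)/(2 - 2 + (-2)²)) - 433 = 104*((-5/3 + 2 - 4/3*4)/(2 - 2 + 4)) - 433 = 104*((-5/3 + 2 - 16/3)/4) - 433 = 104*((¼)*(-5)) - 433 = 104*(-5/4) - 433 = -130 - 433 = -563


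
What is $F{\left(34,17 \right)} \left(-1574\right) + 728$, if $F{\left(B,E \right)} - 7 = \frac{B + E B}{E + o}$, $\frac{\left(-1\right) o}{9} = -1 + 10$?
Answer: $\frac{38091}{8} \approx 4761.4$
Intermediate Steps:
$o = -81$ ($o = - 9 \left(-1 + 10\right) = \left(-9\right) 9 = -81$)
$F{\left(B,E \right)} = 7 + \frac{B + B E}{-81 + E}$ ($F{\left(B,E \right)} = 7 + \frac{B + E B}{E - 81} = 7 + \frac{B + B E}{-81 + E}$)
$F{\left(34,17 \right)} \left(-1574\right) + 728 = \frac{-567 + 34 + 7 \cdot 17 + 34 \cdot 17}{-81 + 17} \left(-1574\right) + 728 = \frac{-567 + 34 + 119 + 578}{-64} \left(-1574\right) + 728 = \left(- \frac{1}{64}\right) 164 \left(-1574\right) + 728 = \left(- \frac{41}{16}\right) \left(-1574\right) + 728 = \frac{32267}{8} + 728 = \frac{38091}{8}$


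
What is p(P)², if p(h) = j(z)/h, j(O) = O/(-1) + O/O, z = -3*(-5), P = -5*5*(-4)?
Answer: 49/2500 ≈ 0.019600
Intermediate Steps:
P = 100 (P = -25*(-4) = 100)
z = 15
j(O) = 1 - O (j(O) = O*(-1) + 1 = -O + 1 = 1 - O)
p(h) = -14/h (p(h) = (1 - 1*15)/h = (1 - 15)/h = -14/h)
p(P)² = (-14/100)² = (-14*1/100)² = (-7/50)² = 49/2500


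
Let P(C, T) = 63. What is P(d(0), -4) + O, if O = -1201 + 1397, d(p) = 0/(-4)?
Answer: 259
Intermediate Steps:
d(p) = 0 (d(p) = 0*(-¼) = 0)
O = 196
P(d(0), -4) + O = 63 + 196 = 259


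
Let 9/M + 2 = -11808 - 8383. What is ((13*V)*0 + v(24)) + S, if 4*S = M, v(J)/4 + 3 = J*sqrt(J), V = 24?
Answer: -323091/26924 + 192*sqrt(6) ≈ 458.30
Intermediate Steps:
v(J) = -12 + 4*J**(3/2) (v(J) = -12 + 4*(J*sqrt(J)) = -12 + 4*J**(3/2))
M = -3/6731 (M = 9/(-2 + (-11808 - 8383)) = 9/(-2 - 20191) = 9/(-20193) = 9*(-1/20193) = -3/6731 ≈ -0.00044570)
S = -3/26924 (S = (1/4)*(-3/6731) = -3/26924 ≈ -0.00011142)
((13*V)*0 + v(24)) + S = ((13*24)*0 + (-12 + 4*24**(3/2))) - 3/26924 = (312*0 + (-12 + 4*(48*sqrt(6)))) - 3/26924 = (0 + (-12 + 192*sqrt(6))) - 3/26924 = (-12 + 192*sqrt(6)) - 3/26924 = -323091/26924 + 192*sqrt(6)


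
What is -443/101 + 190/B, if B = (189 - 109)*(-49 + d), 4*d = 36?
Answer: -143679/32320 ≈ -4.4455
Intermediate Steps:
d = 9 (d = (¼)*36 = 9)
B = -3200 (B = (189 - 109)*(-49 + 9) = 80*(-40) = -3200)
-443/101 + 190/B = -443/101 + 190/(-3200) = -443*1/101 + 190*(-1/3200) = -443/101 - 19/320 = -143679/32320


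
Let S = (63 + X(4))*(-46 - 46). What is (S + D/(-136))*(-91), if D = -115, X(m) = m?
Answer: 76275199/136 ≈ 5.6085e+5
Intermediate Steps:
S = -6164 (S = (63 + 4)*(-46 - 46) = 67*(-92) = -6164)
(S + D/(-136))*(-91) = (-6164 - 115/(-136))*(-91) = (-6164 - 115*(-1/136))*(-91) = (-6164 + 115/136)*(-91) = -838189/136*(-91) = 76275199/136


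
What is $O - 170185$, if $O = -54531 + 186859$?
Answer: $-37857$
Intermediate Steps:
$O = 132328$
$O - 170185 = 132328 - 170185 = -37857$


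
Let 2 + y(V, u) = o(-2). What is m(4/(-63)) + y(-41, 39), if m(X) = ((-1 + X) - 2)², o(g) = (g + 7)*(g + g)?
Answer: -50069/3969 ≈ -12.615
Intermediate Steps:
o(g) = 2*g*(7 + g) (o(g) = (7 + g)*(2*g) = 2*g*(7 + g))
y(V, u) = -22 (y(V, u) = -2 + 2*(-2)*(7 - 2) = -2 + 2*(-2)*5 = -2 - 20 = -22)
m(X) = (-3 + X)²
m(4/(-63)) + y(-41, 39) = (-3 + 4/(-63))² - 22 = (-3 + 4*(-1/63))² - 22 = (-3 - 4/63)² - 22 = (-193/63)² - 22 = 37249/3969 - 22 = -50069/3969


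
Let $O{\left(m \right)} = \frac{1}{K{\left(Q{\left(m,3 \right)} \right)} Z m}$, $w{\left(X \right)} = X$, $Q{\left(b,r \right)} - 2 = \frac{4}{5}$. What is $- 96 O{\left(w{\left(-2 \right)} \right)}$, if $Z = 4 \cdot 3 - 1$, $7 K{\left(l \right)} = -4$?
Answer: $- \frac{84}{11} \approx -7.6364$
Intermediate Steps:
$Q{\left(b,r \right)} = \frac{14}{5}$ ($Q{\left(b,r \right)} = 2 + \frac{4}{5} = \frac{14}{5}$)
$K{\left(l \right)} = - \frac{4}{7}$ ($K{\left(l \right)} = \frac{1}{7} \left(-4\right) = - \frac{4}{7}$)
$Z = 11$ ($Z = 12 - 1 = 11$)
$O{\left(m \right)} = - \frac{7}{44 m}$ ($O{\left(m \right)} = \frac{1}{\left(- \frac{4}{7}\right) 11 m} = \frac{1}{\left(- \frac{44}{7}\right) m} = - \frac{7}{44 m}$)
$- 96 O{\left(w{\left(-2 \right)} \right)} = - 96 \left(- \frac{7}{44 \left(-2\right)}\right) = - 96 \left(\left(- \frac{7}{44}\right) \left(- \frac{1}{2}\right)\right) = \left(-96\right) \frac{7}{88} = - \frac{84}{11}$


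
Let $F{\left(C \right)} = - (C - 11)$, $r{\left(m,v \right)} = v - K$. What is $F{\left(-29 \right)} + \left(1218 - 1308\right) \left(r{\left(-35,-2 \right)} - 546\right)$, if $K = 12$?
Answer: $50440$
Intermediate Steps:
$r{\left(m,v \right)} = -12 + v$ ($r{\left(m,v \right)} = v - 12 = -12 + v$)
$F{\left(C \right)} = 11 - C$ ($F{\left(C \right)} = - (-11 + C) = 11 - C$)
$F{\left(-29 \right)} + \left(1218 - 1308\right) \left(r{\left(-35,-2 \right)} - 546\right) = \left(11 - -29\right) + \left(1218 - 1308\right) \left(\left(-12 - 2\right) - 546\right) = \left(11 + 29\right) - 90 \left(-14 - 546\right) = 40 - -50400 = 40 + 50400 = 50440$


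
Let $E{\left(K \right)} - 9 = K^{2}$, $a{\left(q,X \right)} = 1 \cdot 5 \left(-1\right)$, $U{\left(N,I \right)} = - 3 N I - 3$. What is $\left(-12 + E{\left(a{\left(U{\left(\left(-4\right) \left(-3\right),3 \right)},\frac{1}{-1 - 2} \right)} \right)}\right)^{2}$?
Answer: $484$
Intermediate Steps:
$U{\left(N,I \right)} = -3 - 3 I N$ ($U{\left(N,I \right)} = - 3 I N - 3 = -3 - 3 I N$)
$a{\left(q,X \right)} = -5$ ($a{\left(q,X \right)} = 5 \left(-1\right) = -5$)
$E{\left(K \right)} = 9 + K^{2}$
$\left(-12 + E{\left(a{\left(U{\left(\left(-4\right) \left(-3\right),3 \right)},\frac{1}{-1 - 2} \right)} \right)}\right)^{2} = \left(-12 + \left(9 + \left(-5\right)^{2}\right)\right)^{2} = \left(-12 + \left(9 + 25\right)\right)^{2} = \left(-12 + 34\right)^{2} = 22^{2} = 484$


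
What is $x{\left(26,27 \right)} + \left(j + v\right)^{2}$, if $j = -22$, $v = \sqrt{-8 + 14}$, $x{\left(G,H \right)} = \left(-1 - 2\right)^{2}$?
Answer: $499 - 44 \sqrt{6} \approx 391.22$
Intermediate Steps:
$x{\left(G,H \right)} = 9$ ($x{\left(G,H \right)} = \left(-3\right)^{2} = 9$)
$v = \sqrt{6} \approx 2.4495$
$x{\left(26,27 \right)} + \left(j + v\right)^{2} = 9 + \left(-22 + \sqrt{6}\right)^{2}$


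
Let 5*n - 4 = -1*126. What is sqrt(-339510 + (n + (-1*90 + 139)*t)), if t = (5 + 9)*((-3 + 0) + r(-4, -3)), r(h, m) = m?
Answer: 2*I*sqrt(2147815)/5 ≈ 586.22*I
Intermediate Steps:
t = -84 (t = (5 + 9)*((-3 + 0) - 3) = 14*(-3 - 3) = 14*(-6) = -84)
n = -122/5 (n = 4/5 + (-1*126)/5 = 4/5 + (1/5)*(-126) = 4/5 - 126/5 = -122/5 ≈ -24.400)
sqrt(-339510 + (n + (-1*90 + 139)*t)) = sqrt(-339510 + (-122/5 + (-1*90 + 139)*(-84))) = sqrt(-339510 + (-122/5 + (-90 + 139)*(-84))) = sqrt(-339510 + (-122/5 + 49*(-84))) = sqrt(-339510 + (-122/5 - 4116)) = sqrt(-339510 - 20702/5) = sqrt(-1718252/5) = 2*I*sqrt(2147815)/5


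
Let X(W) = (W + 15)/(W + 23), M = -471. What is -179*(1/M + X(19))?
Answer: -476498/3297 ≈ -144.52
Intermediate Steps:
X(W) = (15 + W)/(23 + W)
-179*(1/M + X(19)) = -179*(1/(-471) + (15 + 19)/(23 + 19)) = -179*(-1/471 + 34/42) = -179*(-1/471 + (1/42)*34) = -179*(-1/471 + 17/21) = -179*2662/3297 = -476498/3297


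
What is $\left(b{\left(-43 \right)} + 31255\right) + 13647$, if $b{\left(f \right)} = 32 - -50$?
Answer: $44984$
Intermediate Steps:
$b{\left(f \right)} = 82$ ($b{\left(f \right)} = 32 + 50 = 82$)
$\left(b{\left(-43 \right)} + 31255\right) + 13647 = \left(82 + 31255\right) + 13647 = 31337 + 13647 = 44984$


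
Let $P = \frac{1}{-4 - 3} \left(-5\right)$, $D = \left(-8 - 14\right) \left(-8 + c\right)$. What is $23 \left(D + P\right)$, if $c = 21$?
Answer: $- \frac{45931}{7} \approx -6561.6$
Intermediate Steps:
$D = -286$ ($D = \left(-8 - 14\right) \left(-8 + 21\right) = \left(-22\right) 13 = -286$)
$P = \frac{5}{7}$ ($P = \frac{1}{-7} \left(-5\right) = \left(- \frac{1}{7}\right) \left(-5\right) = \frac{5}{7} \approx 0.71429$)
$23 \left(D + P\right) = 23 \left(-286 + \frac{5}{7}\right) = 23 \left(- \frac{1997}{7}\right) = - \frac{45931}{7}$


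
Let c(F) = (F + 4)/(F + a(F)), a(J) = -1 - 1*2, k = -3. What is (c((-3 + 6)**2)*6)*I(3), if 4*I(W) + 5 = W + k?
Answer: -65/4 ≈ -16.250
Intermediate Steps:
I(W) = -2 + W/4 (I(W) = -5/4 + (W - 3)/4 = -5/4 + (-3 + W)/4 = -5/4 + (-3/4 + W/4) = -2 + W/4)
a(J) = -3 (a(J) = -1 - 2 = -3)
c(F) = (4 + F)/(-3 + F) (c(F) = (F + 4)/(F - 3) = (4 + F)/(-3 + F))
(c((-3 + 6)**2)*6)*I(3) = (((4 + (-3 + 6)**2)/(-3 + (-3 + 6)**2))*6)*(-2 + (1/4)*3) = (((4 + 3**2)/(-3 + 3**2))*6)*(-2 + 3/4) = (((4 + 9)/(-3 + 9))*6)*(-5/4) = ((13/6)*6)*(-5/4) = 13*(-5/4) = -65/4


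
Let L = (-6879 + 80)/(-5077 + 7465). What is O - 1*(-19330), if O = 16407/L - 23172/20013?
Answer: 615312238458/45356129 ≈ 13566.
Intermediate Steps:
L = -6799/2388 ≈ -2.8472
O = -261421735112/45356129 (O = 16407/(-6799/2388) - 23172/20013 = 16407*(-2388/6799) - 23172*1/20013 = -39179916/6799 - 7724/6671 = -261421735112/45356129 ≈ -5763.8)
O - 1*(-19330) = -261421735112/45356129 - 1*(-19330) = -261421735112/45356129 + 19330 = 615312238458/45356129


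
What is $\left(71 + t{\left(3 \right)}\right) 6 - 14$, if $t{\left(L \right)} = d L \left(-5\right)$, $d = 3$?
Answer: $142$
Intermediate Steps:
$t{\left(L \right)} = - 15 L$ ($t{\left(L \right)} = 3 L \left(-5\right) = - 15 L$)
$\left(71 + t{\left(3 \right)}\right) 6 - 14 = \left(71 - 45\right) 6 - 14 = 26 \cdot 6 - 14 = 156 - 14 = 142$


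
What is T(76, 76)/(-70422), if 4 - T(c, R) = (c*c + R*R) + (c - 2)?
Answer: 1937/11737 ≈ 0.16503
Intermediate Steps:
T(c, R) = 6 - c - R² - c² (T(c, R) = 4 - ((c*c + R*R) + (c - 2)) = 4 - ((c² + R²) + (-2 + c)) = 4 - ((R² + c²) + (-2 + c)) = 4 - (-2 + c + R² + c²) = 4 + (2 - c - R² - c²) = 6 - c - R² - c²)
T(76, 76)/(-70422) = (6 - 1*76 - 1*76² - 1*76²)/(-70422) = (6 - 76 - 1*5776 - 1*5776)*(-1/70422) = (6 - 76 - 5776 - 5776)*(-1/70422) = -11622*(-1/70422) = 1937/11737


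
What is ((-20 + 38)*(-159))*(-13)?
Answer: 37206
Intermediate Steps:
((-20 + 38)*(-159))*(-13) = (18*(-159))*(-13) = -2862*(-13) = 37206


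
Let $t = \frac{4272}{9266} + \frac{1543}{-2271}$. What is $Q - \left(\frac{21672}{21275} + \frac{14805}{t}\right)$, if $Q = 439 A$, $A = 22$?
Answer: $\frac{3786138661428539}{48887035325} \approx 77447.0$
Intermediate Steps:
$t = - \frac{2297863}{10521543}$ ($t = 4272 \cdot \frac{1}{9266} + 1543 \left(- \frac{1}{2271}\right) = \frac{2136}{4633} - \frac{1543}{2271} = - \frac{2297863}{10521543} \approx -0.2184$)
$Q = 9658$ ($Q = 439 \cdot 22 = 9658$)
$Q - \left(\frac{21672}{21275} + \frac{14805}{t}\right) = 9658 - \left(- \frac{155771444115}{2297863} + \frac{21672}{21275}\right) = 9658 - - \frac{3313987674259689}{48887035325} = 9658 + \left(- \frac{21672}{21275} + \frac{155771444115}{2297863}\right) = 9658 + \frac{3313987674259689}{48887035325} = \frac{3786138661428539}{48887035325}$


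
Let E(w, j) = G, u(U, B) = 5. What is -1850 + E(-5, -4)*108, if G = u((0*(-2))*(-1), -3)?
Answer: -1310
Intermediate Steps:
G = 5
E(w, j) = 5
-1850 + E(-5, -4)*108 = -1850 + 5*108 = -1850 + 540 = -1310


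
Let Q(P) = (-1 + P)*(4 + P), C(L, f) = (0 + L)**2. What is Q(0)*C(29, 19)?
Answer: -3364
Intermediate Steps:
C(L, f) = L**2
Q(0)*C(29, 19) = (-4 + 0**2 + 3*0)*29**2 = (-4 + 0 + 0)*841 = -4*841 = -3364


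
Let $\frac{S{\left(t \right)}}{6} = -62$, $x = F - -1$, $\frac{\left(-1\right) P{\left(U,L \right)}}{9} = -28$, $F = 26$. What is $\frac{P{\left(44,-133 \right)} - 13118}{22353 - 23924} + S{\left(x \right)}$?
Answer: $- \frac{571546}{1571} \approx -363.81$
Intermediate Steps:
$P{\left(U,L \right)} = 252$ ($P{\left(U,L \right)} = \left(-9\right) \left(-28\right) = 252$)
$x = 27$ ($x = 26 - -1 = 26 + 1 = 27$)
$S{\left(t \right)} = -372$ ($S{\left(t \right)} = 6 \left(-62\right) = -372$)
$\frac{P{\left(44,-133 \right)} - 13118}{22353 - 23924} + S{\left(x \right)} = \frac{252 - 13118}{22353 - 23924} - 372 = - \frac{12866}{-1571} - 372 = \left(-12866\right) \left(- \frac{1}{1571}\right) - 372 = \frac{12866}{1571} - 372 = - \frac{571546}{1571}$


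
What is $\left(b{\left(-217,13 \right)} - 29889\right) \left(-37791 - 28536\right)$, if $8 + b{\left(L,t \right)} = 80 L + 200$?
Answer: $3121149639$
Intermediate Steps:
$b{\left(L,t \right)} = 192 + 80 L$ ($b{\left(L,t \right)} = -8 + \left(80 L + 200\right) = -8 + \left(200 + 80 L\right) = 192 + 80 L$)
$\left(b{\left(-217,13 \right)} - 29889\right) \left(-37791 - 28536\right) = \left(\left(192 + 80 \left(-217\right)\right) - 29889\right) \left(-37791 - 28536\right) = \left(\left(192 - 17360\right) - 29889\right) \left(-66327\right) = \left(-17168 - 29889\right) \left(-66327\right) = \left(-47057\right) \left(-66327\right) = 3121149639$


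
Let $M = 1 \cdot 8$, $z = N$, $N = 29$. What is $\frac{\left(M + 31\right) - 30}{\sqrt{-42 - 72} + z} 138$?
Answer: $\frac{36018}{955} - \frac{1242 i \sqrt{114}}{955} \approx 37.715 - 13.886 i$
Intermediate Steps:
$z = 29$
$M = 8$
$\frac{\left(M + 31\right) - 30}{\sqrt{-42 - 72} + z} 138 = \frac{\left(8 + 31\right) - 30}{\sqrt{-42 - 72} + 29} \cdot 138 = \frac{39 - 30}{\sqrt{-114} + 29} \cdot 138 = \frac{1}{i \sqrt{114} + 29} \cdot 9 \cdot 138 = \frac{1}{29 + i \sqrt{114}} \cdot 9 \cdot 138 = \frac{9}{29 + i \sqrt{114}} \cdot 138 = \frac{1242}{29 + i \sqrt{114}}$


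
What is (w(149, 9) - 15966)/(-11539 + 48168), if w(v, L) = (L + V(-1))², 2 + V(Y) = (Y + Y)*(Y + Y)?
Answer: -15845/36629 ≈ -0.43258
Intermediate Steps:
V(Y) = -2 + 4*Y² (V(Y) = -2 + (Y + Y)*(Y + Y) = -2 + (2*Y)*(2*Y) = -2 + 4*Y²)
w(v, L) = (2 + L)² (w(v, L) = (L + (-2 + 4*(-1)²))² = (L + (-2 + 4*1))² = (L + (-2 + 4))² = (L + 2)² = (2 + L)²)
(w(149, 9) - 15966)/(-11539 + 48168) = ((2 + 9)² - 15966)/(-11539 + 48168) = (11² - 15966)/36629 = (121 - 15966)*(1/36629) = -15845*1/36629 = -15845/36629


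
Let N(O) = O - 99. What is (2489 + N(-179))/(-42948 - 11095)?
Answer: -201/4913 ≈ -0.040912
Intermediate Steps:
N(O) = -99 + O
(2489 + N(-179))/(-42948 - 11095) = (2489 + (-99 - 179))/(-42948 - 11095) = (2489 - 278)/(-54043) = 2211*(-1/54043) = -201/4913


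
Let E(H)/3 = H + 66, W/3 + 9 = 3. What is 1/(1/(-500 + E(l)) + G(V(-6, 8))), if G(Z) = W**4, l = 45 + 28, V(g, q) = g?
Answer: 83/8713007 ≈ 9.5260e-6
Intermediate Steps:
W = -18 (W = -27 + 3*3 = -27 + 9 = -18)
l = 73
G(Z) = 104976 (G(Z) = (-18)**4 = 104976)
E(H) = 198 + 3*H (E(H) = 3*(H + 66) = 3*(66 + H) = 198 + 3*H)
1/(1/(-500 + E(l)) + G(V(-6, 8))) = 1/(1/(-500 + (198 + 3*73)) + 104976) = 1/(1/(-500 + (198 + 219)) + 104976) = 1/(1/(-500 + 417) + 104976) = 1/(1/(-83) + 104976) = 1/(-1/83 + 104976) = 1/(8713007/83) = 83/8713007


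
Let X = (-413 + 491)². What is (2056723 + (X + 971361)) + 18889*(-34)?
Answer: 2391942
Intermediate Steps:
X = 6084 (X = 78² = 6084)
(2056723 + (X + 971361)) + 18889*(-34) = (2056723 + (6084 + 971361)) + 18889*(-34) = (2056723 + 977445) - 642226 = 3034168 - 642226 = 2391942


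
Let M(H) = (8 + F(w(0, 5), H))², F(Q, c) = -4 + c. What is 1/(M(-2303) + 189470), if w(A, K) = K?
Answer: 1/5474871 ≈ 1.8265e-7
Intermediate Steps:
M(H) = (4 + H)² (M(H) = (8 + (-4 + H))² = (4 + H)²)
1/(M(-2303) + 189470) = 1/((4 - 2303)² + 189470) = 1/((-2299)² + 189470) = 1/(5285401 + 189470) = 1/5474871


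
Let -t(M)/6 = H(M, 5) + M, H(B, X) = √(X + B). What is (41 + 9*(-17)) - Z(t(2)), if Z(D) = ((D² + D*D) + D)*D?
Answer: 21092 + 8064*√7 ≈ 42427.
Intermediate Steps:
H(B, X) = √(B + X)
t(M) = -6*M - 6*√(5 + M) (t(M) = -6*(√(M + 5) + M) = -6*(√(5 + M) + M) = -6*(M + √(5 + M)) = -6*M - 6*√(5 + M))
Z(D) = D*(D + 2*D²) (Z(D) = ((D² + D²) + D)*D = (2*D² + D)*D = (D + 2*D²)*D = D*(D + 2*D²))
(41 + 9*(-17)) - Z(t(2)) = (41 + 9*(-17)) - (-6*2 - 6*√(5 + 2))²*(1 + 2*(-6*2 - 6*√(5 + 2))) = (41 - 153) - (-12 - 6*√7)²*(1 + 2*(-12 - 6*√7)) = -112 - (-12 - 6*√7)²*(1 + (-24 - 12*√7)) = -112 - (-12 - 6*√7)²*(-23 - 12*√7)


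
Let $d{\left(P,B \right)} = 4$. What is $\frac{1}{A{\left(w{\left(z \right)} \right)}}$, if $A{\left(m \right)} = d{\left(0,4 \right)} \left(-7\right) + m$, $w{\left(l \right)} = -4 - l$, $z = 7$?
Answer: $- \frac{1}{39} \approx -0.025641$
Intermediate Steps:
$A{\left(m \right)} = -28 + m$ ($A{\left(m \right)} = 4 \left(-7\right) + m = -28 + m$)
$\frac{1}{A{\left(w{\left(z \right)} \right)}} = \frac{1}{-28 - 11} = \frac{1}{-39} = - \frac{1}{39}$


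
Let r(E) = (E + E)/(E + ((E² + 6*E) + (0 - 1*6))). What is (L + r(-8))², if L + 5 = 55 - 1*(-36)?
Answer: 6084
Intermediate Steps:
L = 86 (L = -5 + (55 - 1*(-36)) = -5 + (55 + 36) = -5 + 91 = 86)
r(E) = 2*E/(-6 + E² + 7*E) (r(E) = (2*E)/(E + ((E² + 6*E) + (0 - 6))) = (2*E)/(E + ((E² + 6*E) - 6)) = (2*E)/(E + (-6 + E² + 6*E)) = (2*E)/(-6 + E² + 7*E) = 2*E/(-6 + E² + 7*E))
(L + r(-8))² = (86 + 2*(-8)/(-6 + (-8)² + 7*(-8)))² = (86 + 2*(-8)/(-6 + 64 - 56))² = (86 + 2*(-8)/2)² = (86 + 2*(-8)*(½))² = (86 - 8)² = 78² = 6084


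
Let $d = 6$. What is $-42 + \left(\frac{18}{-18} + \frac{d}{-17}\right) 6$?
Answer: $- \frac{852}{17} \approx -50.118$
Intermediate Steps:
$-42 + \left(\frac{18}{-18} + \frac{d}{-17}\right) 6 = -42 + \left(\frac{18}{-18} + \frac{6}{-17}\right) 6 = -42 + \left(18 \left(- \frac{1}{18}\right) + 6 \left(- \frac{1}{17}\right)\right) 6 = -42 + \left(-1 - \frac{6}{17}\right) 6 = -42 - \frac{138}{17} = - \frac{852}{17}$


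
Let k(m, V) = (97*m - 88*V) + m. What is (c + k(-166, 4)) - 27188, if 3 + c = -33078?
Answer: -76889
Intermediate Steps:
c = -33081 (c = -3 - 33078 = -33081)
k(m, V) = -88*V + 98*m (k(m, V) = (-88*V + 97*m) + m = -88*V + 98*m)
(c + k(-166, 4)) - 27188 = (-33081 + (-88*4 + 98*(-166))) - 27188 = (-33081 + (-352 - 16268)) - 27188 = (-33081 - 16620) - 27188 = -49701 - 27188 = -76889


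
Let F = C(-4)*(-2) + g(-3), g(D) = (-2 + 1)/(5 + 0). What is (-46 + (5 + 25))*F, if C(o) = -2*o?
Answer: 1296/5 ≈ 259.20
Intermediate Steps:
g(D) = -⅕ (g(D) = -1/5 = -1*⅕ = -⅕)
F = -81/5 (F = -2*(-4)*(-2) - ⅕ = 8*(-2) - ⅕ = -16 - ⅕ = -81/5 ≈ -16.200)
(-46 + (5 + 25))*F = (-46 + (5 + 25))*(-81/5) = (-46 + 30)*(-81/5) = -16*(-81/5) = 1296/5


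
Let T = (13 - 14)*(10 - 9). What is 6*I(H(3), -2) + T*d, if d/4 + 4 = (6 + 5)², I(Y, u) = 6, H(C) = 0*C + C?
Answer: -432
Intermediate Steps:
H(C) = C (H(C) = 0 + C = C)
T = -1 (T = -1*1 = -1)
d = 468 (d = -16 + 4*(6 + 5)² = -16 + 4*11² = -16 + 4*121 = -16 + 484 = 468)
6*I(H(3), -2) + T*d = 6*6 - 1*468 = 36 - 468 = -432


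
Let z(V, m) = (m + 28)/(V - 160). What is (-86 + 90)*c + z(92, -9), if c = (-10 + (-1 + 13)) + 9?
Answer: 2973/68 ≈ 43.721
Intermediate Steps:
z(V, m) = (28 + m)/(-160 + V)
c = 11 (c = (-10 + 12) + 9 = 2 + 9 = 11)
(-86 + 90)*c + z(92, -9) = (-86 + 90)*11 + (28 - 9)/(-160 + 92) = 4*11 + 19/(-68) = 44 - 1/68*19 = 44 - 19/68 = 2973/68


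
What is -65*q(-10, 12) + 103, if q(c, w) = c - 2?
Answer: 883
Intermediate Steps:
q(c, w) = -2 + c
-65*q(-10, 12) + 103 = -65*(-2 - 10) + 103 = -65*(-12) + 103 = 780 + 103 = 883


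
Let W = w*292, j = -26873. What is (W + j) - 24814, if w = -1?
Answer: -51979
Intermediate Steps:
W = -292 (W = -1*292 = -292)
(W + j) - 24814 = (-292 - 26873) - 24814 = -27165 - 24814 = -51979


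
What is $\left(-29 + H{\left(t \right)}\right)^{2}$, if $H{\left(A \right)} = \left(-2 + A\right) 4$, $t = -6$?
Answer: $3721$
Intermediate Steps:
$H{\left(A \right)} = -8 + 4 A$
$\left(-29 + H{\left(t \right)}\right)^{2} = \left(-29 + \left(-8 + 4 \left(-6\right)\right)\right)^{2} = \left(-29 - 32\right)^{2} = \left(-61\right)^{2} = 3721$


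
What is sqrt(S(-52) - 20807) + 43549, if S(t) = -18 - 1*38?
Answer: 43549 + I*sqrt(20863) ≈ 43549.0 + 144.44*I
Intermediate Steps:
S(t) = -56 (S(t) = -18 - 38 = -56)
sqrt(S(-52) - 20807) + 43549 = sqrt(-56 - 20807) + 43549 = sqrt(-20863) + 43549 = I*sqrt(20863) + 43549 = 43549 + I*sqrt(20863)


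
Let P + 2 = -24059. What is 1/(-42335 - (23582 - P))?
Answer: -1/89978 ≈ -1.1114e-5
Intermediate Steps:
P = -24061 (P = -2 - 24059 = -24061)
1/(-42335 - (23582 - P)) = 1/(-42335 - (23582 - 1*(-24061))) = 1/(-42335 - (23582 + 24061)) = 1/(-42335 - 1*47643) = 1/(-42335 - 47643) = 1/(-89978) = -1/89978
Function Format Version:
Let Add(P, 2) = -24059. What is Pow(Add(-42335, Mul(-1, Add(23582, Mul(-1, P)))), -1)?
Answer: Rational(-1, 89978) ≈ -1.1114e-5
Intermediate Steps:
P = -24061 (P = Add(-2, -24059) = -24061)
Pow(Add(-42335, Mul(-1, Add(23582, Mul(-1, P)))), -1) = Pow(Add(-42335, Mul(-1, Add(23582, Mul(-1, -24061)))), -1) = Pow(Add(-42335, Mul(-1, Add(23582, 24061))), -1) = Pow(Add(-42335, Mul(-1, 47643)), -1) = Pow(Add(-42335, -47643), -1) = Pow(-89978, -1) = Rational(-1, 89978)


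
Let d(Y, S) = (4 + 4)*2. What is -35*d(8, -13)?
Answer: -560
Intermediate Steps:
d(Y, S) = 16 (d(Y, S) = 8*2 = 16)
-35*d(8, -13) = -35*16 = -560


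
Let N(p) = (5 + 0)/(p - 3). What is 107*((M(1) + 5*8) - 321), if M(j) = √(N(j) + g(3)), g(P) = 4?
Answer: -30067 + 107*√6/2 ≈ -29936.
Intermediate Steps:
N(p) = 5/(-3 + p)
M(j) = √(4 + 5/(-3 + j)) (M(j) = √(5/(-3 + j) + 4) = √(4 + 5/(-3 + j)))
107*((M(1) + 5*8) - 321) = 107*((√((-7 + 4*1)/(-3 + 1)) + 5*8) - 321) = 107*((√((-7 + 4)/(-2)) + 40) - 321) = 107*((√(-½*(-3)) + 40) - 321) = 107*((√(3/2) + 40) - 321) = 107*((√6/2 + 40) - 321) = 107*((40 + √6/2) - 321) = 107*(-281 + √6/2) = -30067 + 107*√6/2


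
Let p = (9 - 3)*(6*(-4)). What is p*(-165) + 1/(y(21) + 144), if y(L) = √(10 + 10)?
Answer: 123053076/5179 - √5/10358 ≈ 23760.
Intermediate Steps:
p = -144 (p = 6*(-24) = -144)
y(L) = 2*√5 (y(L) = √20 = 2*√5)
p*(-165) + 1/(y(21) + 144) = -144*(-165) + 1/(2*√5 + 144) = 23760 + 1/(144 + 2*√5)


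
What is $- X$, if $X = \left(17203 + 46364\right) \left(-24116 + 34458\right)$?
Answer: $-657409914$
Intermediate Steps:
$X = 657409914$ ($X = 63567 \cdot 10342 = 657409914$)
$- X = \left(-1\right) 657409914 = -657409914$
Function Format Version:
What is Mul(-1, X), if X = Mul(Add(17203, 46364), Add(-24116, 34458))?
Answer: -657409914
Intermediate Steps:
X = 657409914 (X = Mul(63567, 10342) = 657409914)
Mul(-1, X) = Mul(-1, 657409914) = -657409914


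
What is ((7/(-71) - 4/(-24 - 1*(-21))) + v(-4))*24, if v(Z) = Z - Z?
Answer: 2104/71 ≈ 29.634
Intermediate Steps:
v(Z) = 0
((7/(-71) - 4/(-24 - 1*(-21))) + v(-4))*24 = ((7/(-71) - 4/(-24 - 1*(-21))) + 0)*24 = ((7*(-1/71) - 4/(-24 + 21)) + 0)*24 = ((-7/71 - 4/(-3)) + 0)*24 = ((-7/71 - 4*(-⅓)) + 0)*24 = ((-7/71 + 4/3) + 0)*24 = (263/213 + 0)*24 = (263/213)*24 = 2104/71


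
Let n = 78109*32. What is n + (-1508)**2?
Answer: 4773552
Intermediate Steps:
n = 2499488
n + (-1508)**2 = 2499488 + (-1508)**2 = 2499488 + 2274064 = 4773552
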